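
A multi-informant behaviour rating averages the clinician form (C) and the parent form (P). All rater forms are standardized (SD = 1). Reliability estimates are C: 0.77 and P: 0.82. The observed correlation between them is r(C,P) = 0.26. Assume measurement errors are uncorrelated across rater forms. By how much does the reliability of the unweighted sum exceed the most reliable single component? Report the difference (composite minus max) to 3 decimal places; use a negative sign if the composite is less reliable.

0.017

Var(sum) = 2 + 0.52 = 2.52; true-score variance = 1.59 + 0.52 = 2.11; composite reliability = 0.8373.
Max component reliability = 0.8200.
Difference = 0.8373 − 0.8200 = 0.017.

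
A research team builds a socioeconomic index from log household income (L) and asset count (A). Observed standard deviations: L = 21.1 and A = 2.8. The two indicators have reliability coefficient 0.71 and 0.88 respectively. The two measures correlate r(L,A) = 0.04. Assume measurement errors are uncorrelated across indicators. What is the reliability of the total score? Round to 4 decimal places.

0.7159

Var(L+A) = 21.1² + 2.8² + 2·[21.1·2.8·0.04] = 453.05 + 4.7264 = 457.776.
Under uncorrelated errors the observed covariances equal the true-score covariances, so only the own-variance terms attenuate.
True-score variance = [21.1²·0.71 + 2.8²·0.88] + 4.7264 = 322.998 + 4.7264 = 327.725.
Reliability = 327.725 / 457.776 = 0.7159.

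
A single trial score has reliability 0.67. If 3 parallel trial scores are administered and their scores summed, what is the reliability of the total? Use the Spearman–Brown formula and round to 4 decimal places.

ρ_k = kρ / (1 + (k−1)ρ) = 3·0.67 / (1 + 2·0.67) = 2.010 / 2.340 = 0.8590.

0.8590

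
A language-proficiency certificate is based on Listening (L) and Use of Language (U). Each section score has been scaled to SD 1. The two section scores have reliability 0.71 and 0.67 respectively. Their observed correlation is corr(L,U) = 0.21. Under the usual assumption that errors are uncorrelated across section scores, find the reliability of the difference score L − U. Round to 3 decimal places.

0.608

Var(L−U) = 1 + 1 − 2·0.21 = 2 − 0.42 = 1.58.
With uncorrelated errors the cross-covariances are all true-score covariance, so they carry over unchanged; only the diagonal terms shrink to ρᵢσᵢ².
True-score variance = [0.71 + 0.67] − 0.42 = 1.38 − 0.42 = 0.96.
Reliability = 0.96 / 1.58 = 0.608.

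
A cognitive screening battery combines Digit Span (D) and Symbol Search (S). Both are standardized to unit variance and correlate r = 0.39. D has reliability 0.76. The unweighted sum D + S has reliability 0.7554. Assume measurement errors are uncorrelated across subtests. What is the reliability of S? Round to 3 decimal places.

Var(D+S) = 2 + 2·0.39 = 2.780.
True-score variance = ρ_D + ρ_S + 2·0.39, so 0.7554 = (0.76 + ρ_S + 0.78) / 2.780.
ρ_S = 0.7554·2.780 − 0.76 − 0.78 = 0.560.

0.560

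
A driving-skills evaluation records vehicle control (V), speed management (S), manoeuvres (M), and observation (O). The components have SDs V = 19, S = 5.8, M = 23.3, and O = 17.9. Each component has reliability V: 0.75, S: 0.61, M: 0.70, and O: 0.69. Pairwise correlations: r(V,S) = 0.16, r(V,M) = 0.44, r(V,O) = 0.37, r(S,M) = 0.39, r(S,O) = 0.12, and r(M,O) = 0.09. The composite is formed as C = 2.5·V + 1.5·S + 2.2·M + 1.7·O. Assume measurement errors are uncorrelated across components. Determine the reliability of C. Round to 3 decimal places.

0.832

Var(C) = 2.5²·19² + 1.5²·5.8² + 2.2²·23.3² + 1.7²·17.9² + 2·[3.75·19·5.8·0.16 + 5.5·19·23.3·0.44 + 4.25·19·17.9·0.37 + 3.3·5.8·23.3·0.39 + 2.55·5.8·17.9·0.12 + 3.74·23.3·17.9·0.09] = 5885.51 + 4036.68 = 9922.19.
Under uncorrelated errors the observed covariances equal the true-score covariances, so only the own-variance terms attenuate.
True-score variance = [2.5²·19²·0.75 + 1.5²·5.8²·0.61 + 2.2²·23.3²·0.70 + 1.7²·17.9²·0.69] + 4036.68 = 4216.6 + 4036.68 = 8253.28.
Reliability = 8253.28 / 9922.19 = 0.832.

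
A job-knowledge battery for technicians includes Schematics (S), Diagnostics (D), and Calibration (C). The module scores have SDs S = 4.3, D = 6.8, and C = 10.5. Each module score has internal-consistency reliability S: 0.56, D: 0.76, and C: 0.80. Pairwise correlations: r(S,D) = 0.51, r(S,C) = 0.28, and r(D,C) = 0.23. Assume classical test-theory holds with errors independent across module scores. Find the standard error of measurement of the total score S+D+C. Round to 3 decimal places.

6.425

Var(total) = 174.98 + 87.9528 = 262.933.
True-score variance = 133.697 + 87.9528 = 221.65, so reliability = 0.8430.
Error variance = 262.933 − 221.65 = 41.2832; SEM = √41.2832 = 6.425.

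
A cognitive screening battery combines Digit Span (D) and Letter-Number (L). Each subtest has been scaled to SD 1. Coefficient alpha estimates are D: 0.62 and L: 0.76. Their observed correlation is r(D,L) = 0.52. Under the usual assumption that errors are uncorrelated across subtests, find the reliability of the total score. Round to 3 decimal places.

0.796

Var(D+L) = 2 + 2·[0.52] = 2 + 1.04 = 3.04.
With uncorrelated errors the cross-covariances are all true-score covariance, so they carry over unchanged; only the diagonal terms shrink to ρᵢσᵢ².
True-score variance = [0.62 + 0.76] + 1.04 = 1.38 + 1.04 = 2.42.
Reliability = 2.42 / 3.04 = 0.796.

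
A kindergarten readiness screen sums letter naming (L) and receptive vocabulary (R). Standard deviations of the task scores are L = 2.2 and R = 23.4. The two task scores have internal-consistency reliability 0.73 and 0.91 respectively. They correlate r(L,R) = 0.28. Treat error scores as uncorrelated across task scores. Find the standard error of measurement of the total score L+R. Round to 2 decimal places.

7.11

Var(total) = 552.4 + 28.8288 = 581.229.
True-score variance = 501.813 + 28.8288 = 530.642, so reliability = 0.9130.
Error variance = 581.229 − 530.642 = 50.5872; SEM = √50.5872 = 7.11.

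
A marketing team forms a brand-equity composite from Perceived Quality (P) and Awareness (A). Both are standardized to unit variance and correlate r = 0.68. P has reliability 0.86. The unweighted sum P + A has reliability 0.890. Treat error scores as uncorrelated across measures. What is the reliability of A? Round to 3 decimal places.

0.770

Var(P+A) = 2 + 2·0.68 = 3.360.
True-score variance = ρ_P + ρ_A + 2·0.68, so 0.890 = (0.86 + ρ_A + 1.36) / 3.360.
ρ_A = 0.890·3.360 − 0.86 − 1.36 = 0.770.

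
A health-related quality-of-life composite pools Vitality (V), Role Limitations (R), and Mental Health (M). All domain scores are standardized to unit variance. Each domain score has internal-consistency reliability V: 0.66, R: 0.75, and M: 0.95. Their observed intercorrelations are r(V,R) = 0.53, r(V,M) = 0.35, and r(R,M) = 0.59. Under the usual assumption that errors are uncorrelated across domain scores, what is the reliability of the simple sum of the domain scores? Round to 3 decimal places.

0.892

Var(V+R+M) = 3 + 2·[0.53 + 0.35 + 0.59] = 3 + 2.94 = 5.94.
Under uncorrelated errors the observed covariances equal the true-score covariances, so only the own-variance terms attenuate.
True-score variance = [0.66 + 0.75 + 0.95] + 2.94 = 2.36 + 2.94 = 5.3.
Reliability = 5.3 / 5.94 = 0.892.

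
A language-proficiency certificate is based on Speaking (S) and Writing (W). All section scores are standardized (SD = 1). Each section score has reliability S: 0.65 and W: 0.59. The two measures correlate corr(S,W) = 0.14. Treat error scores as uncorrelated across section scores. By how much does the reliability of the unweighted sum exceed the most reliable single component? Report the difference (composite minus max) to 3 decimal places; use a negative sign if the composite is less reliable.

0.017

Var(sum) = 2 + 0.28 = 2.28; true-score variance = 1.24 + 0.28 = 1.52; composite reliability = 0.6667.
Max component reliability = 0.6500.
Difference = 0.6667 − 0.6500 = 0.017.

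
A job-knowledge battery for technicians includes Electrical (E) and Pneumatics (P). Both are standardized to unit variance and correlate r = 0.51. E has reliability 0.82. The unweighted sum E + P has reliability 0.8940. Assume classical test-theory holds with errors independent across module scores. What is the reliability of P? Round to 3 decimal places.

0.860

Var(E+P) = 2 + 2·0.51 = 3.020.
True-score variance = ρ_E + ρ_P + 2·0.51, so 0.8940 = (0.82 + ρ_P + 1.02) / 3.020.
ρ_P = 0.8940·3.020 − 0.82 − 1.02 = 0.860.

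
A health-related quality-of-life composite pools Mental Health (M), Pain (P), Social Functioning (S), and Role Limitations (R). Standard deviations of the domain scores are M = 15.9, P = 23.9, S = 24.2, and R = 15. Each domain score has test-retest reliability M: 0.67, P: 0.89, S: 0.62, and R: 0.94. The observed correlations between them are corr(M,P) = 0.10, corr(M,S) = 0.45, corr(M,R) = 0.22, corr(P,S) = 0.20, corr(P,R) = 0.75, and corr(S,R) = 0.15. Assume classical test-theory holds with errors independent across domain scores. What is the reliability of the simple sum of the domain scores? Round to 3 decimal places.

0.874

Var(M+P+S+R) = 15.9² + 23.9² + 24.2² + 15² + 2·[15.9·23.9·0.10 + 15.9·24.2·0.45 + 15.9·15·0.22 + 23.9·24.2·0.20 + 23.9·15·0.75 + 24.2·15·0.15] = 1634.66 + 1405.25 = 3039.91.
With uncorrelated errors the cross-covariances are all true-score covariance, so they carry over unchanged; only the diagonal terms shrink to ρᵢσᵢ².
True-score variance = [15.9²·0.67 + 23.9²·0.89 + 24.2²·0.62 + 15²·0.94] + 1405.25 = 1252.36 + 1405.25 = 2657.6.
Reliability = 2657.6 / 3039.91 = 0.874.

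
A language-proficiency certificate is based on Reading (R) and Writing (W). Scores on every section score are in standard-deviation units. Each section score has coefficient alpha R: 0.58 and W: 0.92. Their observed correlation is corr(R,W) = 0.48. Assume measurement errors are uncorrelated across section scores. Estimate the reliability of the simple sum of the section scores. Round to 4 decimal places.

0.8311

Var(R+W) = 2 + 2·[0.48] = 2 + 0.96 = 2.96.
Under uncorrelated errors the observed covariances equal the true-score covariances, so only the own-variance terms attenuate.
True-score variance = [0.58 + 0.92] + 0.96 = 1.5 + 0.96 = 2.46.
Reliability = 2.46 / 2.96 = 0.8311.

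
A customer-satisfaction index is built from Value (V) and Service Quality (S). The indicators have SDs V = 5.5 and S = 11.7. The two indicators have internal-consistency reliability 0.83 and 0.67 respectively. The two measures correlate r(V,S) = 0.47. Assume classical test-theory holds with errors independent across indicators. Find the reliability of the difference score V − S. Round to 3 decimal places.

0.528

Var(V−S) = 5.5² + 11.7² − 2·5.5·11.7·0.47 = 167.14 − 60.489 = 106.651.
Under uncorrelated errors the observed covariances equal the true-score covariances, so only the own-variance terms attenuate.
True-score variance = [5.5²·0.83 + 11.7²·0.67] − 60.489 = 116.824 − 60.489 = 56.3348.
Reliability = 56.3348 / 106.651 = 0.528.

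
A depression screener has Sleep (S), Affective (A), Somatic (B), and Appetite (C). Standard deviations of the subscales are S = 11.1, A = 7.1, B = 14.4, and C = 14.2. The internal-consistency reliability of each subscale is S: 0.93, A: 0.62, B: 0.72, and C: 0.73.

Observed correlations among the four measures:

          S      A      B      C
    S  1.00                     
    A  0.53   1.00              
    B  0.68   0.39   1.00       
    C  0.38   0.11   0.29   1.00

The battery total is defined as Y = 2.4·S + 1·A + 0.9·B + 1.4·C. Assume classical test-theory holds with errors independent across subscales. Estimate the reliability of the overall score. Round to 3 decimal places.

Var(Y) = 2.4²·11.1² + 7.1² + 0.9²·14.4² + 1.4²·14.2² + 2·[2.4·11.1·7.1·0.53 + 2.16·11.1·14.4·0.68 + 3.36·11.1·14.2·0.38 + 0.9·7.1·14.4·0.39 + 1.4·7.1·14.2·0.11 + 1.26·14.4·14.2·0.29] = 1323.28 + 1324.8 = 2648.07.
Because errors are independent across components, Cov(Tᵢ,Tⱼ) = Cov(Xᵢ,Xⱼ); the off-diagonal part of the true-score variance is the same as above.
True-score variance = [2.4²·11.1²·0.93 + 7.1²·0.62 + 0.9²·14.4²·0.72 + 1.4²·14.2²·0.73] + 1324.8 = 1100.7 + 1324.8 = 2425.5.
Reliability = 2425.5 / 2648.07 = 0.916.

0.916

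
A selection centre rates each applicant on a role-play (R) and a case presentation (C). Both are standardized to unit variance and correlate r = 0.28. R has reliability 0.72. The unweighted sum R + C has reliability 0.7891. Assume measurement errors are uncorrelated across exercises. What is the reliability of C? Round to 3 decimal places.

Var(R+C) = 2 + 2·0.28 = 2.560.
True-score variance = ρ_R + ρ_C + 2·0.28, so 0.7891 = (0.72 + ρ_C + 0.56) / 2.560.
ρ_C = 0.7891·2.560 − 0.72 − 0.56 = 0.740.

0.740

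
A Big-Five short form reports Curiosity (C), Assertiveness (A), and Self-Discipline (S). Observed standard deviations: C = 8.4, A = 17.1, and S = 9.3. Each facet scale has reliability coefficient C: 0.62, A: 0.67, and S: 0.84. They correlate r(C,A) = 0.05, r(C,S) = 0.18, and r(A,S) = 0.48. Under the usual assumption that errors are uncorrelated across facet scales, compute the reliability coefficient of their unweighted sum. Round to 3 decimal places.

0.787

Var(C+A+S) = 8.4² + 17.1² + 9.3² + 2·[8.4·17.1·0.05 + 8.4·9.3·0.18 + 17.1·9.3·0.48] = 449.46 + 195.156 = 644.616.
With uncorrelated errors the cross-covariances are all true-score covariance, so they carry over unchanged; only the diagonal terms shrink to ρᵢσᵢ².
True-score variance = [8.4²·0.62 + 17.1²·0.67 + 9.3²·0.84] + 195.156 = 312.314 + 195.156 = 507.47.
Reliability = 507.47 / 644.616 = 0.787.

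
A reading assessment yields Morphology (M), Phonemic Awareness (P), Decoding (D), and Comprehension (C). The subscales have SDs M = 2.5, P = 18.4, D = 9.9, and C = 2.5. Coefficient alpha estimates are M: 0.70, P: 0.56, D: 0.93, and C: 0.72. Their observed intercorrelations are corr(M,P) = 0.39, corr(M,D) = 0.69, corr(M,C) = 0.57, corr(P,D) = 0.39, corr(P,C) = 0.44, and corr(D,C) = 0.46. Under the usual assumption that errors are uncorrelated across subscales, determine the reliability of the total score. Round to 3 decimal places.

0.782

Var(M+P+D+C) = 2.5² + 18.4² + 9.9² + 2.5² + 2·[2.5·18.4·0.39 + 2.5·9.9·0.69 + 2.5·2.5·0.57 + 18.4·9.9·0.39 + 18.4·2.5·0.44 + 9.9·2.5·0.46] = 449.07 + 282.495 = 731.565.
With uncorrelated errors the cross-covariances are all true-score covariance, so they carry over unchanged; only the diagonal terms shrink to ρᵢσᵢ².
True-score variance = [2.5²·0.70 + 18.4²·0.56 + 9.9²·0.93 + 2.5²·0.72] + 282.495 = 289.618 + 282.495 = 572.113.
Reliability = 572.113 / 731.565 = 0.782.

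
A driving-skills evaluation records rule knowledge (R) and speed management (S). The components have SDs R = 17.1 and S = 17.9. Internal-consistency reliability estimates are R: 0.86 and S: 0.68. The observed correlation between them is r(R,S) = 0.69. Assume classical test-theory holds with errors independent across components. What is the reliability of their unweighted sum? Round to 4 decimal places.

Var(R+S) = 17.1² + 17.9² + 2·[17.1·17.9·0.69] = 612.82 + 422.404 = 1035.22.
With uncorrelated errors the cross-covariances are all true-score covariance, so they carry over unchanged; only the diagonal terms shrink to ρᵢσᵢ².
True-score variance = [17.1²·0.86 + 17.9²·0.68] + 422.404 = 469.351 + 422.404 = 891.756.
Reliability = 891.756 / 1035.22 = 0.8614.

0.8614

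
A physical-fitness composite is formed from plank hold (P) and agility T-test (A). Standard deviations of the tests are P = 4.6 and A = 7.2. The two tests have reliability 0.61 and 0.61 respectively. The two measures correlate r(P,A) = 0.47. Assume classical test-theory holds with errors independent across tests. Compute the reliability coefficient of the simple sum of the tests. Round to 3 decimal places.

Var(P+A) = 4.6² + 7.2² + 2·[4.6·7.2·0.47] = 73 + 31.1328 = 104.133.
Under uncorrelated errors the observed covariances equal the true-score covariances, so only the own-variance terms attenuate.
True-score variance = [4.6²·0.61 + 7.2²·0.61] + 31.1328 = 44.53 + 31.1328 = 75.6628.
Reliability = 75.6628 / 104.133 = 0.727.

0.727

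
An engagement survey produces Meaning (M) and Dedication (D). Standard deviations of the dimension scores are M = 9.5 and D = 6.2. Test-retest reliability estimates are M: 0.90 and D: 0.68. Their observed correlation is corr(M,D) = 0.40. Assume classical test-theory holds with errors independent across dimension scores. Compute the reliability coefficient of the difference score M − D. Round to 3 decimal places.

Var(M−D) = 9.5² + 6.2² − 2·9.5·6.2·0.40 = 128.69 − 47.12 = 81.57.
Because errors are independent across components, Cov(Tᵢ,Tⱼ) = Cov(Xᵢ,Xⱼ); the off-diagonal part of the true-score variance is the same as above.
True-score variance = [9.5²·0.90 + 6.2²·0.68] − 47.12 = 107.364 − 47.12 = 60.2442.
Reliability = 60.2442 / 81.57 = 0.739.

0.739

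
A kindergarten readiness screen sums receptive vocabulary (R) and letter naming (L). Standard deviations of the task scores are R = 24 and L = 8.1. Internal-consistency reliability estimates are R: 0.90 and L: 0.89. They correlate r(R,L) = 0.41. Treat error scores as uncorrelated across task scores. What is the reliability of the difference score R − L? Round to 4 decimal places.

0.8656

Var(R−L) = 24² + 8.1² − 2·24·8.1·0.41 = 641.61 − 159.408 = 482.202.
Under uncorrelated errors the observed covariances equal the true-score covariances, so only the own-variance terms attenuate.
True-score variance = [24²·0.90 + 8.1²·0.89] − 159.408 = 576.793 − 159.408 = 417.385.
Reliability = 417.385 / 482.202 = 0.8656.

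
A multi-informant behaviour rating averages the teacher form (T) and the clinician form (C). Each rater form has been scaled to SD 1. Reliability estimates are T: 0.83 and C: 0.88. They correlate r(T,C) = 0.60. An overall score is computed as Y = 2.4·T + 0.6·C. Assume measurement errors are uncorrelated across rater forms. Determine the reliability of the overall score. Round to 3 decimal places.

Var(Y) = 2.4² + 0.6² + 2·[1.44·0.60] = 6.12 + 1.728 = 7.848.
With uncorrelated errors the cross-covariances are all true-score covariance, so they carry over unchanged; only the diagonal terms shrink to ρᵢσᵢ².
True-score variance = [2.4²·0.83 + 0.6²·0.88] + 1.728 = 5.0976 + 1.728 = 6.8256.
Reliability = 6.8256 / 7.848 = 0.870.

0.870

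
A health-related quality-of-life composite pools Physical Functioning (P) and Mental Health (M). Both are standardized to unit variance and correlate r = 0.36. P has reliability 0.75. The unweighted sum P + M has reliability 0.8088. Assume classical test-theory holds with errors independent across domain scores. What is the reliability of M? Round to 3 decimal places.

Var(P+M) = 2 + 2·0.36 = 2.720.
True-score variance = ρ_P + ρ_M + 2·0.36, so 0.8088 = (0.75 + ρ_M + 0.72) / 2.720.
ρ_M = 0.8088·2.720 − 0.75 − 0.72 = 0.730.

0.730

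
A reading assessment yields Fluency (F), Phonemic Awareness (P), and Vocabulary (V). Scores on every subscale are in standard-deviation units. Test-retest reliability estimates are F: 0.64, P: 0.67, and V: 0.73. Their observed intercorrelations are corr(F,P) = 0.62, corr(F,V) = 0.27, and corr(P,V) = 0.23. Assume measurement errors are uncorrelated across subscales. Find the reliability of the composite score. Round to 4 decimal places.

Var(F+P+V) = 3 + 2·[0.62 + 0.27 + 0.23] = 3 + 2.24 = 5.24.
With uncorrelated errors the cross-covariances are all true-score covariance, so they carry over unchanged; only the diagonal terms shrink to ρᵢσᵢ².
True-score variance = [0.64 + 0.67 + 0.73] + 2.24 = 2.04 + 2.24 = 4.28.
Reliability = 4.28 / 5.24 = 0.8168.

0.8168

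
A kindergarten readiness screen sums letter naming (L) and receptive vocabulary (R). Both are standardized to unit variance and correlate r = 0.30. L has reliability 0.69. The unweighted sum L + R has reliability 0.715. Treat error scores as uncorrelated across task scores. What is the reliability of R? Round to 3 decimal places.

0.569

Var(L+R) = 2 + 2·0.30 = 2.600.
True-score variance = ρ_L + ρ_R + 2·0.30, so 0.715 = (0.69 + ρ_R + 0.60) / 2.600.
ρ_R = 0.715·2.600 − 0.69 − 0.60 = 0.569.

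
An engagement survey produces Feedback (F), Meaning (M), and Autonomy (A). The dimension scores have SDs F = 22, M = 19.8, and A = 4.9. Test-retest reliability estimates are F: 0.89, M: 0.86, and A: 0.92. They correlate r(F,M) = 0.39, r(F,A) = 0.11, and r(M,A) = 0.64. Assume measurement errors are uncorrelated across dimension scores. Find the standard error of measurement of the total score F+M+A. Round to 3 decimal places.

10.490

Var(total) = 900.05 + 487.67 = 1387.72.
True-score variance = 790.004 + 487.67 = 1277.67, so reliability = 0.9207.
Error variance = 1387.72 − 1277.67 = 110.046; SEM = √110.046 = 10.490.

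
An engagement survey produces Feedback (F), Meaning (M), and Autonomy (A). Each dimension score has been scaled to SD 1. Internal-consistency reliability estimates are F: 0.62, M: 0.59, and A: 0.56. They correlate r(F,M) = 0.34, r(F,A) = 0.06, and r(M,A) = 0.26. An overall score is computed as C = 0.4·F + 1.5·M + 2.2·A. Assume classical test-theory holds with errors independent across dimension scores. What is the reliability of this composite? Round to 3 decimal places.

0.672

Var(C) = 0.4² + 1.5² + 2.2² + 2·[0.6·0.34 + 0.88·0.06 + 3.3·0.26] = 7.25 + 2.2296 = 9.4796.
Under uncorrelated errors the observed covariances equal the true-score covariances, so only the own-variance terms attenuate.
True-score variance = [0.4²·0.62 + 1.5²·0.59 + 2.2²·0.56] + 2.2296 = 4.1371 + 2.2296 = 6.3667.
Reliability = 6.3667 / 9.4796 = 0.672.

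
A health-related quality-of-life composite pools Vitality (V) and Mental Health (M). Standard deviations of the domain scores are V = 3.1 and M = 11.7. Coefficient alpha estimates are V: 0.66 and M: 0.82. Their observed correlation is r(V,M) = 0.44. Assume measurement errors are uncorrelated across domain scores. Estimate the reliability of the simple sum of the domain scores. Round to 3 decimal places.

Var(V+M) = 3.1² + 11.7² + 2·[3.1·11.7·0.44] = 146.5 + 31.9176 = 178.418.
Because errors are independent across components, Cov(Tᵢ,Tⱼ) = Cov(Xᵢ,Xⱼ); the off-diagonal part of the true-score variance is the same as above.
True-score variance = [3.1²·0.66 + 11.7²·0.82] + 31.9176 = 118.592 + 31.9176 = 150.51.
Reliability = 150.51 / 178.418 = 0.844.

0.844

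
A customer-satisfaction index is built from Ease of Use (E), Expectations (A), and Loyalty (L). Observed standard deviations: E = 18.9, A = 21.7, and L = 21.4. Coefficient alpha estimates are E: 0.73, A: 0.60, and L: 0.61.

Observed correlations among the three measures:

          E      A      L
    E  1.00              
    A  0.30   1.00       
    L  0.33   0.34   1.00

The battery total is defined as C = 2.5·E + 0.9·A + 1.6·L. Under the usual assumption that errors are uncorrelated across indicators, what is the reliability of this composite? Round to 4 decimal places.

Var(C) = 2.5²·18.9² + 0.9²·21.7² + 1.6²·21.4² + 2·[2.25·18.9·21.7·0.30 + 4·18.9·21.4·0.33 + 1.44·21.7·21.4·0.34] = 3786.36 + 2076.17 = 5862.53.
Under uncorrelated errors the observed covariances equal the true-score covariances, so only the own-variance terms attenuate.
True-score variance = [2.5²·18.9²·0.73 + 0.9²·21.7²·0.60 + 1.6²·21.4²·0.61] + 2076.17 = 2573.77 + 2076.17 = 4649.94.
Reliability = 4649.94 / 5862.53 = 0.7932.

0.7932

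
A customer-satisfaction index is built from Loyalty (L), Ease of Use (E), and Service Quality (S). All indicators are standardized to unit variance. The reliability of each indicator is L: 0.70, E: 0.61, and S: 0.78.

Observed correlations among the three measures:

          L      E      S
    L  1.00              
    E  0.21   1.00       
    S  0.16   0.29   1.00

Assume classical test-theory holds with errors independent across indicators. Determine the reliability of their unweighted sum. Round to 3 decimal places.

Var(L+E+S) = 3 + 2·[0.21 + 0.16 + 0.29] = 3 + 1.32 = 4.32.
With uncorrelated errors the cross-covariances are all true-score covariance, so they carry over unchanged; only the diagonal terms shrink to ρᵢσᵢ².
True-score variance = [0.70 + 0.61 + 0.78] + 1.32 = 2.09 + 1.32 = 3.41.
Reliability = 3.41 / 4.32 = 0.789.

0.789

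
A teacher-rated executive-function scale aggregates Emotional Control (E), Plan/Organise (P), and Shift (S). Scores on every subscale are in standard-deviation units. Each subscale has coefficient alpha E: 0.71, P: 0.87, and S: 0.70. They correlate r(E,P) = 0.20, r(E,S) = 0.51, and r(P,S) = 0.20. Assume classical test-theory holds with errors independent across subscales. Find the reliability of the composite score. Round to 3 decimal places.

0.851

Var(E+P+S) = 3 + 2·[0.20 + 0.51 + 0.20] = 3 + 1.82 = 4.82.
Under uncorrelated errors the observed covariances equal the true-score covariances, so only the own-variance terms attenuate.
True-score variance = [0.71 + 0.87 + 0.70] + 1.82 = 2.28 + 1.82 = 4.1.
Reliability = 4.1 / 4.82 = 0.851.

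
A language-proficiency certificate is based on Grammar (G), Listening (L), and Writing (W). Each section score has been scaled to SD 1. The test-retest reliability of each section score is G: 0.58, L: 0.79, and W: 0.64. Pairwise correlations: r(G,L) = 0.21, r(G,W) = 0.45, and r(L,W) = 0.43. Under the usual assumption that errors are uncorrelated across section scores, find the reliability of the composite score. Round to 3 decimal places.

0.809

Var(G+L+W) = 3 + 2·[0.21 + 0.45 + 0.43] = 3 + 2.18 = 5.18.
Because errors are independent across components, Cov(Tᵢ,Tⱼ) = Cov(Xᵢ,Xⱼ); the off-diagonal part of the true-score variance is the same as above.
True-score variance = [0.58 + 0.79 + 0.64] + 2.18 = 2.01 + 2.18 = 4.19.
Reliability = 4.19 / 5.18 = 0.809.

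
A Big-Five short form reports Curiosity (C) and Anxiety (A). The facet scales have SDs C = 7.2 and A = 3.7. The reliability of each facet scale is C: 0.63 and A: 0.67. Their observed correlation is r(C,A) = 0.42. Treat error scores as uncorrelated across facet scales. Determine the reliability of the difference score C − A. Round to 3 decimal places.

Var(C−A) = 7.2² + 3.7² − 2·7.2·3.7·0.42 = 65.53 − 22.3776 = 43.1524.
With uncorrelated errors the cross-covariances are all true-score covariance, so they carry over unchanged; only the diagonal terms shrink to ρᵢσᵢ².
True-score variance = [7.2²·0.63 + 3.7²·0.67] − 22.3776 = 41.8315 − 22.3776 = 19.4539.
Reliability = 19.4539 / 43.1524 = 0.451.

0.451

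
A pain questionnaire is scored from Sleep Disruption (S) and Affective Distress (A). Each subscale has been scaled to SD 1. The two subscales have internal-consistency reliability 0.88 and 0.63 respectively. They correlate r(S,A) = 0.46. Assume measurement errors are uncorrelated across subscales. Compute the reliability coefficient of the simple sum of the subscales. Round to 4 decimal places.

Var(S+A) = 2 + 2·[0.46] = 2 + 0.92 = 2.92.
Under uncorrelated errors the observed covariances equal the true-score covariances, so only the own-variance terms attenuate.
True-score variance = [0.88 + 0.63] + 0.92 = 1.51 + 0.92 = 2.43.
Reliability = 2.43 / 2.92 = 0.8322.

0.8322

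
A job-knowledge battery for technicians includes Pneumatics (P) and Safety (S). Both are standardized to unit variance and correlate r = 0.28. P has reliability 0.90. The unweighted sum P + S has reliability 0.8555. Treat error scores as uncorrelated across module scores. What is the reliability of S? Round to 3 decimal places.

Var(P+S) = 2 + 2·0.28 = 2.560.
True-score variance = ρ_P + ρ_S + 2·0.28, so 0.8555 = (0.90 + ρ_S + 0.56) / 2.560.
ρ_S = 0.8555·2.560 − 0.90 − 0.56 = 0.730.

0.730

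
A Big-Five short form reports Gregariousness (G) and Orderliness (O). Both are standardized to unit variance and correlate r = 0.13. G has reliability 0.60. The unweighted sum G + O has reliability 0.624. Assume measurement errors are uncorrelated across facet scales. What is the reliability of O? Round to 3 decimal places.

Var(G+O) = 2 + 2·0.13 = 2.260.
True-score variance = ρ_G + ρ_O + 2·0.13, so 0.624 = (0.60 + ρ_O + 0.26) / 2.260.
ρ_O = 0.624·2.260 − 0.60 − 0.26 = 0.550.

0.550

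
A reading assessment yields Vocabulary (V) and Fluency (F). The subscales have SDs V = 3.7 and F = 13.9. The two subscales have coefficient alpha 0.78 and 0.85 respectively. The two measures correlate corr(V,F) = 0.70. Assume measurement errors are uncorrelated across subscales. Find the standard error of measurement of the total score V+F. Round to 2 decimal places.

5.66

Var(total) = 206.9 + 72.002 = 278.902.
True-score variance = 174.907 + 72.002 = 246.909, so reliability = 0.8853.
Error variance = 278.902 − 246.909 = 31.9933; SEM = √31.9933 = 5.66.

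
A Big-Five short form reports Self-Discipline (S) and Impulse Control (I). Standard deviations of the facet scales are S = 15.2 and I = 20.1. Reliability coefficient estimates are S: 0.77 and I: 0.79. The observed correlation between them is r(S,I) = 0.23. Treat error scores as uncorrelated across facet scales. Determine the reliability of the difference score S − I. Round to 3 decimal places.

0.721

Var(S−I) = 15.2² + 20.1² − 2·15.2·20.1·0.23 = 635.05 − 140.539 = 494.511.
Under uncorrelated errors the observed covariances equal the true-score covariances, so only the own-variance terms attenuate.
True-score variance = [15.2²·0.77 + 20.1²·0.79] − 140.539 = 497.069 − 140.539 = 356.53.
Reliability = 356.53 / 494.511 = 0.721.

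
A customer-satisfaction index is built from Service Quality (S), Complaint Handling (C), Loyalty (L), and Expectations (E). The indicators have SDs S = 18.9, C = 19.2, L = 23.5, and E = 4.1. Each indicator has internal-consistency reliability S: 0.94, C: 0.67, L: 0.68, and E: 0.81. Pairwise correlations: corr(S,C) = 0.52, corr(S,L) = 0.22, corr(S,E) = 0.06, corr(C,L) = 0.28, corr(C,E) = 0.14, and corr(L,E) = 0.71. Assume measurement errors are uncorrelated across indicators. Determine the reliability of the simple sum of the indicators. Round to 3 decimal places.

Var(S+C+L+E) = 18.9² + 19.2² + 23.5² + 4.1² + 2·[18.9·19.2·0.52 + 18.9·23.5·0.22 + 18.9·4.1·0.06 + 19.2·23.5·0.28 + 19.2·4.1·0.14 + 23.5·4.1·0.71] = 1294.91 + 993.651 = 2288.56.
Under uncorrelated errors the observed covariances equal the true-score covariances, so only the own-variance terms attenuate.
True-score variance = [18.9²·0.94 + 19.2²·0.67 + 23.5²·0.68 + 4.1²·0.81] + 993.651 = 971.912 + 993.651 = 1965.56.
Reliability = 1965.56 / 2288.56 = 0.859.

0.859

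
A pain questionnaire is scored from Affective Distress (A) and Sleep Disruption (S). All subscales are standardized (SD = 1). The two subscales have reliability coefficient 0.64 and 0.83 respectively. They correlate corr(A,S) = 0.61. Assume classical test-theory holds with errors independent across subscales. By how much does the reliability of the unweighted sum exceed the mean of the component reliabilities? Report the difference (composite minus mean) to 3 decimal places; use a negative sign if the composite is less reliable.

Var(sum) = 2 + 1.22 = 3.22; true-score variance = 1.47 + 1.22 = 2.69; composite reliability = 0.8354.
Mean component reliability = 0.7350.
Difference = 0.8354 − 0.7350 = 0.100.

0.100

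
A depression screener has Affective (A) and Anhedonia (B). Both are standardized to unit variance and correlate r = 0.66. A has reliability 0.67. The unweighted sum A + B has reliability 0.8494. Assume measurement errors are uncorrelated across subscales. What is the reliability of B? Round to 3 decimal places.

Var(A+B) = 2 + 2·0.66 = 3.320.
True-score variance = ρ_A + ρ_B + 2·0.66, so 0.8494 = (0.67 + ρ_B + 1.32) / 3.320.
ρ_B = 0.8494·3.320 − 0.67 − 1.32 = 0.830.

0.830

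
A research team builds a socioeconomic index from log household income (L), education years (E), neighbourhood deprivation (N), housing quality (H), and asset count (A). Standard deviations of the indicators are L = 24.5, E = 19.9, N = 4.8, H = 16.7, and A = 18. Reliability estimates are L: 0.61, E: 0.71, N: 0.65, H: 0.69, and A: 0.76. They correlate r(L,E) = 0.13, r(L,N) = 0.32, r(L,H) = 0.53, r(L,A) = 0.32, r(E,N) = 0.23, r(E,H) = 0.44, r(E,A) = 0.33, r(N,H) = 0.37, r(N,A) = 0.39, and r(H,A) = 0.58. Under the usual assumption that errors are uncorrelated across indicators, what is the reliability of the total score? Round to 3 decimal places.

0.855

Var(L+E+N+H+A) = 24.5² + 19.9² + 4.8² + 16.7² + 18² + 2·[24.5·19.9·0.13 + 24.5·4.8·0.32 + 24.5·16.7·0.53 + 24.5·18·0.32 + 19.9·4.8·0.23 + 19.9·16.7·0.44 + 19.9·18·0.33 + 4.8·16.7·0.37 + 4.8·18·0.39 + 16.7·18·0.58] = 1622.19 + 1966.17 = 3588.36.
Because errors are independent across components, Cov(Tᵢ,Tⱼ) = Cov(Xᵢ,Xⱼ); the off-diagonal part of the true-score variance is the same as above.
True-score variance = [24.5²·0.61 + 19.9²·0.71 + 4.8²·0.65 + 16.7²·0.69 + 18²·0.76] + 1966.17 = 1100.97 + 1966.17 = 3067.14.
Reliability = 3067.14 / 3588.36 = 0.855.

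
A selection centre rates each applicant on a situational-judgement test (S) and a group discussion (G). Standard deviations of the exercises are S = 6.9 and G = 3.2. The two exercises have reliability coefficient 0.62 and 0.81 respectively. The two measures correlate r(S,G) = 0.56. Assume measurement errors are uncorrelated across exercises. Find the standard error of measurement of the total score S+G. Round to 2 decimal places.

4.48

Var(total) = 57.85 + 24.7296 = 82.5796.
True-score variance = 37.8126 + 24.7296 = 62.5422, so reliability = 0.7574.
Error variance = 82.5796 − 62.5422 = 20.0374; SEM = √20.0374 = 4.48.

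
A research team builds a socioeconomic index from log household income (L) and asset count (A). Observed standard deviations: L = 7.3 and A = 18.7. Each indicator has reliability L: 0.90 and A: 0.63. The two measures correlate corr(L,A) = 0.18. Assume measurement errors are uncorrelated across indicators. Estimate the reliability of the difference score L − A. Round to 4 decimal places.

Var(L−A) = 7.3² + 18.7² − 2·7.3·18.7·0.18 = 402.98 − 49.1436 = 353.836.
With uncorrelated errors the cross-covariances are all true-score covariance, so they carry over unchanged; only the diagonal terms shrink to ρᵢσᵢ².
True-score variance = [7.3²·0.90 + 18.7²·0.63] − 49.1436 = 268.266 − 49.1436 = 219.122.
Reliability = 219.122 / 353.836 = 0.6193.

0.6193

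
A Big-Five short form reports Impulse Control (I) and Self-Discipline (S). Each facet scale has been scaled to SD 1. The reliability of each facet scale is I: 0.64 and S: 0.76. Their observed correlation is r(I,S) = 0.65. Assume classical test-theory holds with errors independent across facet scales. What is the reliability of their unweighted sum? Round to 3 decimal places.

Var(I+S) = 2 + 2·[0.65] = 2 + 1.3 = 3.3.
Under uncorrelated errors the observed covariances equal the true-score covariances, so only the own-variance terms attenuate.
True-score variance = [0.64 + 0.76] + 1.3 = 1.4 + 1.3 = 2.7.
Reliability = 2.7 / 3.3 = 0.818.

0.818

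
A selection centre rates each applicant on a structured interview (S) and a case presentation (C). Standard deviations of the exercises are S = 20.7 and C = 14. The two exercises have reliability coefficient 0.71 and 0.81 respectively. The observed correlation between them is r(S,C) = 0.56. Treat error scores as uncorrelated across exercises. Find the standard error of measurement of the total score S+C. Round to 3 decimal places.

12.708

Var(total) = 624.49 + 324.576 = 949.066.
True-score variance = 462.988 + 324.576 = 787.564, so reliability = 0.8298.
Error variance = 949.066 − 787.564 = 161.502; SEM = √161.502 = 12.708.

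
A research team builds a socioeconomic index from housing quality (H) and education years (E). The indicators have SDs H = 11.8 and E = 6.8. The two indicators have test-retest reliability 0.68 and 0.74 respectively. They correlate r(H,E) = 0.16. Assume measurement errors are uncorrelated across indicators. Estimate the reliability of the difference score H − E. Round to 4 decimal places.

Var(H−E) = 11.8² + 6.8² − 2·11.8·6.8·0.16 = 185.48 − 25.6768 = 159.803.
Under uncorrelated errors the observed covariances equal the true-score covariances, so only the own-variance terms attenuate.
True-score variance = [11.8²·0.68 + 6.8²·0.74] − 25.6768 = 128.901 − 25.6768 = 103.224.
Reliability = 103.224 / 159.803 = 0.6459.

0.6459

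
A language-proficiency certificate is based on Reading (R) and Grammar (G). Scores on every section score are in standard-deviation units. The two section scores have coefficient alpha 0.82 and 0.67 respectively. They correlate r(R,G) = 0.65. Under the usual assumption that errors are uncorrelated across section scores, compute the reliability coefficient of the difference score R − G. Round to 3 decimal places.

0.271

Var(R−G) = 1 + 1 − 2·0.65 = 2 − 1.3 = 0.7.
Because errors are independent across components, Cov(Tᵢ,Tⱼ) = Cov(Xᵢ,Xⱼ); the off-diagonal part of the true-score variance is the same as above.
True-score variance = [0.82 + 0.67] − 1.3 = 1.49 − 1.3 = 0.19.
Reliability = 0.19 / 0.7 = 0.271.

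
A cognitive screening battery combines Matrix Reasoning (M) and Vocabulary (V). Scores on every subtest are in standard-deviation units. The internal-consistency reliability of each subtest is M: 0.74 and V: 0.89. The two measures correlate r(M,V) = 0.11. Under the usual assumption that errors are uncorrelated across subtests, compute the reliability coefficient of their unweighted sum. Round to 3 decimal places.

Var(M+V) = 2 + 2·[0.11] = 2 + 0.22 = 2.22.
Because errors are independent across components, Cov(Tᵢ,Tⱼ) = Cov(Xᵢ,Xⱼ); the off-diagonal part of the true-score variance is the same as above.
True-score variance = [0.74 + 0.89] + 0.22 = 1.63 + 0.22 = 1.85.
Reliability = 1.85 / 2.22 = 0.833.

0.833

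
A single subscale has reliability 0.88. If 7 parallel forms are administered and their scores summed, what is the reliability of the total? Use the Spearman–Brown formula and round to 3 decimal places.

ρ_k = kρ / (1 + (k−1)ρ) = 7·0.88 / (1 + 6·0.88) = 6.160 / 6.280 = 0.981.

0.981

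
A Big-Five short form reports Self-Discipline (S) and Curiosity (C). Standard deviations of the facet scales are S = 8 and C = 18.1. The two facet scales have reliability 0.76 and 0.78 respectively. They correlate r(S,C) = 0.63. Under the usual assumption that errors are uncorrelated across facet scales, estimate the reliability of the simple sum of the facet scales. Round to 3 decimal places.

Var(S+C) = 8² + 18.1² + 2·[8·18.1·0.63] = 391.61 + 182.448 = 574.058.
With uncorrelated errors the cross-covariances are all true-score covariance, so they carry over unchanged; only the diagonal terms shrink to ρᵢσᵢ².
True-score variance = [8²·0.76 + 18.1²·0.78] + 182.448 = 304.176 + 182.448 = 486.624.
Reliability = 486.624 / 574.058 = 0.848.

0.848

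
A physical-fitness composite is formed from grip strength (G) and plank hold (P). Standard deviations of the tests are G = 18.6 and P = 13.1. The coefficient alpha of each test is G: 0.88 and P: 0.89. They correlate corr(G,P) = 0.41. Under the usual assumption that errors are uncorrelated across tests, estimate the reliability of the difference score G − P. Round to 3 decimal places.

0.810

Var(G−P) = 18.6² + 13.1² − 2·18.6·13.1·0.41 = 517.57 − 199.801 = 317.769.
With uncorrelated errors the cross-covariances are all true-score covariance, so they carry over unchanged; only the diagonal terms shrink to ρᵢσᵢ².
True-score variance = [18.6²·0.88 + 13.1²·0.89] − 199.801 = 457.178 − 199.801 = 257.377.
Reliability = 257.377 / 317.769 = 0.810.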